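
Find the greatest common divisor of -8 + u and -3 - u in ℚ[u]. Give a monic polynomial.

1

By polynomial division,
  u - 8 = (-1)(-u - 3) + (-11)
  -u - 3 = ((1/11)u + 3/11)(-11) + (0)
The last nonzero remainder is the constant -11, so the polynomials are coprime and gcd = 1.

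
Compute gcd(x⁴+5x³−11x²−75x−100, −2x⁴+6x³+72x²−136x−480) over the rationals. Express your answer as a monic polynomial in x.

x²+x−20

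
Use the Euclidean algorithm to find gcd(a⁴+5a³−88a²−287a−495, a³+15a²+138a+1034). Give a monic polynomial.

By polynomial division,
  a⁴+5a³−88a²−287a−495 = (a−10)(a³+15a²+138a+1034) + (−76a²+59a+9845)
  a³+15a²+138a+1034 = (−(1/76)a−1199/5776)(−76a²+59a+9845) + ((1616049/5776)a+17776539/5776)
  −76a²+59a+9845 = (−(438976/1616049)a+5169520/1616049)((1616049/5776)a+17776539/5776) + (0)
Last nonzero remainder: (1616049/5776)a+17776539/5776. Dividing through by 1616049/5776 gives the monic gcd a+11.

a+11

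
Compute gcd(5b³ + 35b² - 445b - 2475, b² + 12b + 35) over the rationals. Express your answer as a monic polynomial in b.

b + 5

Apply the Euclidean algorithm:
  5b³ + 35b² - 445b - 2475 = (5b - 25)(b² + 12b + 35) + (-320b - 1600)
  b² + 12b + 35 = (-(1/320)b - 7/320)(-320b - 1600) + (0)
Last nonzero remainder: -320b - 1600. Dividing through by -320 gives the monic gcd b + 5.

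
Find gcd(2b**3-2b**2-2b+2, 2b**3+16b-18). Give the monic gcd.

Apply the Euclidean algorithm:
  2b**3-2b**2-2b+2 = (2b**3+16b-18) + (-2b**2-18b+20)
  2b**3+16b-18 = (-b+9)(-2b**2-18b+20) + (198b-198)
  -2b**2-18b+20 = (-(1/99)b-10/99)(198b-198) + (0)
Last nonzero remainder: 198b-198. Dividing through by 198 gives the monic gcd b-1.

b-1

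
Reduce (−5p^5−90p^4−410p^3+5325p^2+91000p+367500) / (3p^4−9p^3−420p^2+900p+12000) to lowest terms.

Apply the Euclidean algorithm:
  −5p^5−90p^4−410p^3+5325p^2+91000p+367500 = (−(5/3)p−35)(3p^4−9p^3−420p^2+900p+12000) + (−1425p^3−7875p^2+142500p+787500)
  3p^4−9p^3−420p^2+900p+12000 = (−(1/475)p+162/9025)(−1425p^3−7875p^2+142500p+787500) + ((7710/361)p^2−771000/361)
  −1425p^3−7875p^2+142500p+787500 = (−(34295/514)p−189525/514)((7710/361)p^2−771000/361) + (0)
Last nonzero remainder: (7710/361)p^2−771000/361. Dividing through by 7710/361 gives the monic gcd p^2−100.
Cancel p^2−100 from numerator and denominator to get the reduced form.

(−5p^3−90p^2−910p−3675)/(3p^2−9p−120)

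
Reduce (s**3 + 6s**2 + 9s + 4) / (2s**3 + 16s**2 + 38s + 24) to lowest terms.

(s + 1)/(2s + 6)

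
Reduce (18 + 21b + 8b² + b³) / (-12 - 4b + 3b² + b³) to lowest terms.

(3 + b)/(-2 + b)

By polynomial division,
  b³ + 8b² + 21b + 18 = (b³ + 3b² - 4b - 12) + (5b² + 25b + 30)
  b³ + 3b² - 4b - 12 = ((1/5)b - 2/5)(5b² + 25b + 30) + (0)
Last nonzero remainder: 5b² + 25b + 30. Dividing through by 5 gives the monic gcd b² + 5b + 6.
Cancel b² + 5b + 6 from numerator and denominator to get the reduced form.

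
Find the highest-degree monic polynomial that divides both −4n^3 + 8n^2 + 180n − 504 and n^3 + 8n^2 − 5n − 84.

n^2 + 4n − 21

Apply the Euclidean algorithm:
  −4n^3 + 8n^2 + 180n − 504 = (−4)(n^3 + 8n^2 − 5n − 84) + (40n^2 + 160n − 840)
  n^3 + 8n^2 − 5n − 84 = ((1/40)n + 1/10)(40n^2 + 160n − 840) + (0)
Last nonzero remainder: 40n^2 + 160n − 840. Dividing through by 40 gives the monic gcd n^2 + 4n − 21.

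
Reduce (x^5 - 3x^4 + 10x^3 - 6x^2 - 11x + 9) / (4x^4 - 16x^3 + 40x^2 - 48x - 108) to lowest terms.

By polynomial division,
  x^5 - 3x^4 + 10x^3 - 6x^2 - 11x + 9 = ((1/4)x + 1/4)(4x^4 - 16x^3 + 40x^2 - 48x - 108) + (4x^3 - 4x^2 + 28x + 36)
  4x^4 - 16x^3 + 40x^2 - 48x - 108 = (x - 3)(4x^3 - 4x^2 + 28x + 36) + (0)
Last nonzero remainder: 4x^3 - 4x^2 + 28x + 36. Dividing through by 4 gives the monic gcd x^3 - x^2 + 7x + 9.
Cancel x^3 - x^2 + 7x + 9 from numerator and denominator to get the reduced form.

(x^2 - 2x + 1)/(4x - 12)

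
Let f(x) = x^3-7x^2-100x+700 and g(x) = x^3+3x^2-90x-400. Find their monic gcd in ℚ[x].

x-10

Repeated division with remainder:
  x^3-7x^2-100x+700 = (x^3+3x^2-90x-400) + (-10x^2-10x+1100)
  x^3+3x^2-90x-400 = (-(1/10)x-1/5)(-10x^2-10x+1100) + (18x-180)
  -10x^2-10x+1100 = (-(5/9)x-55/9)(18x-180) + (0)
Last nonzero remainder: 18x-180. Dividing through by 18 gives the monic gcd x-10.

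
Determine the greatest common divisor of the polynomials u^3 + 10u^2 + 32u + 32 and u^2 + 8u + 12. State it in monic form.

u + 2

Euclidean algorithm in ℚ[u]:
  u^3 + 10u^2 + 32u + 32 = (u + 2)(u^2 + 8u + 12) + (4u + 8)
  u^2 + 8u + 12 = ((1/4)u + 3/2)(4u + 8) + (0)
Last nonzero remainder: 4u + 8. Dividing through by 4 gives the monic gcd u + 2.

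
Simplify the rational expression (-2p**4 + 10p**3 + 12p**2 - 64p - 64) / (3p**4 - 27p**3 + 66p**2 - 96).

(-2p - 4)/(3p - 6)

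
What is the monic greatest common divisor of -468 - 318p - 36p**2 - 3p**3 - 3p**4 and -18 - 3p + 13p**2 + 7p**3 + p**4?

6 + 5p + p**2

Repeated division with remainder:
  -3p**4 - 3p**3 - 36p**2 - 318p - 468 = (-3)(p**4 + 7p**3 + 13p**2 - 3p - 18) + (18p**3 + 3p**2 - 327p - 522)
  p**4 + 7p**3 + 13p**2 - 3p - 18 = ((1/18)p + 41/108)(18p**3 + 3p**2 - 327p - 522) + ((1081/36)p**2 + (5405/36)p + 1081/6)
  18p**3 + 3p**2 - 327p - 522 = ((648/1081)p - 3132/1081)((1081/36)p**2 + (5405/36)p + 1081/6) + (0)
Last nonzero remainder: (1081/36)p**2 + (5405/36)p + 1081/6. Dividing through by 1081/36 gives the monic gcd p**2 + 5p + 6.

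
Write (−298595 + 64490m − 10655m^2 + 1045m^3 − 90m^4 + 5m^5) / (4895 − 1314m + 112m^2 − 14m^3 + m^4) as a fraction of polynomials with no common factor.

(305 − 45m + 5m^2)/(−5 + m)

By polynomial division,
  5m^5 − 90m^4 + 1045m^3 − 10655m^2 + 64490m − 298595 = (5m − 20)(m^4 − 14m^3 + 112m^2 − 1314m + 4895) + (205m^3 − 1845m^2 + 13735m − 200695)
  m^4 − 14m^3 + 112m^2 − 1314m + 4895 = ((1/205)m − 1/41)(205m^3 − 1845m^2 + 13735m − 200695) + (0)
Last nonzero remainder: 205m^3 − 1845m^2 + 13735m − 200695. Dividing through by 205 gives the monic gcd m^3 − 9m^2 + 67m − 979.
Cancel m^3 − 9m^2 + 67m − 979 from numerator and denominator to get the reduced form.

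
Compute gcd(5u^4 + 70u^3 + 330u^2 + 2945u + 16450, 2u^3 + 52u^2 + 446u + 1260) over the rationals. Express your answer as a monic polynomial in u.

Apply the Euclidean algorithm:
  5u^4 + 70u^3 + 330u^2 + 2945u + 16450 = ((5/2)u − 30)(2u^3 + 52u^2 + 446u + 1260) + (775u^2 + 13175u + 54250)
  2u^3 + 52u^2 + 446u + 1260 = ((2/775)u + 18/775)(775u^2 + 13175u + 54250) + (0)
Last nonzero remainder: 775u^2 + 13175u + 54250. Dividing through by 775 gives the monic gcd u^2 + 17u + 70.

u^2 + 17u + 70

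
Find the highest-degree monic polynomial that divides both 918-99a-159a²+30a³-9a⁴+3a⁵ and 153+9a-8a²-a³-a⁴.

-51+14a-2a²+a³

Repeated division with remainder:
  3a⁵-9a⁴+30a³-159a²-99a+918 = (-3a+12)(-a⁴-a³-8a²+9a+153) + (18a³-36a²+252a-918)
  -a⁴-a³-8a²+9a+153 = (-(1/18)a-1/6)(18a³-36a²+252a-918) + (0)
Last nonzero remainder: 18a³-36a²+252a-918. Dividing through by 18 gives the monic gcd a³-2a²+14a-51.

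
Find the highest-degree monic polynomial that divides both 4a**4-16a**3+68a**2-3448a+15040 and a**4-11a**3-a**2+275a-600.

By polynomial division,
  4a**4-16a**3+68a**2-3448a+15040 = (4)(a**4-11a**3-a**2+275a-600) + (28a**3+72a**2-4548a+17440)
  a**4-11a**3-a**2+275a-600 = ((1/28)a-95/196)(28a**3+72a**2-4548a+17440) + ((9620/49)a**2-(125060/49)a+384800/49)
  28a**3+72a**2-4548a+17440 = ((343/2405)a+5341/2405)((9620/49)a**2-(125060/49)a+384800/49) + (0)
Last nonzero remainder: (9620/49)a**2-(125060/49)a+384800/49. Dividing through by 9620/49 gives the monic gcd a**2-13a+40.

a**2-13a+40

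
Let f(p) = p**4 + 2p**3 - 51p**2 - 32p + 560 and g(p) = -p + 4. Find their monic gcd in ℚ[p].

p - 4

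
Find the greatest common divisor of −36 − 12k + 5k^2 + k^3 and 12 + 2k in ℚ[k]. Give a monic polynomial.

6 + k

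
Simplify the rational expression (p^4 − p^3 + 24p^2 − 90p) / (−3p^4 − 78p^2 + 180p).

Euclidean algorithm in ℚ[p]:
  p^4 − p^3 + 24p^2 − 90p = (−1/3)(−3p^4 − 78p^2 + 180p) + (−p^3 − 2p^2 − 30p)
  −3p^4 − 78p^2 + 180p = (3p − 6)(−p^3 − 2p^2 − 30p) + (0)
Last nonzero remainder: −p^3 − 2p^2 − 30p. Dividing through by −1 gives the monic gcd p^3 + 2p^2 + 30p.
Cancel p^3 + 2p^2 + 30p from numerator and denominator to get the reduced form.

(−p + 3)/(3p − 6)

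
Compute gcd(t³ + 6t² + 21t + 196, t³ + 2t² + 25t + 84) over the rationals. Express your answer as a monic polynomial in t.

t² - t + 28

Apply the Euclidean algorithm:
  t³ + 6t² + 21t + 196 = (t³ + 2t² + 25t + 84) + (4t² - 4t + 112)
  t³ + 2t² + 25t + 84 = ((1/4)t + 3/4)(4t² - 4t + 112) + (0)
Last nonzero remainder: 4t² - 4t + 112. Dividing through by 4 gives the monic gcd t² - t + 28.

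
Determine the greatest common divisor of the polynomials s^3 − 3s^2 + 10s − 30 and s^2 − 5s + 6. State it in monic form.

s − 3

Apply the Euclidean algorithm:
  s^3 − 3s^2 + 10s − 30 = (s + 2)(s^2 − 5s + 6) + (14s − 42)
  s^2 − 5s + 6 = ((1/14)s − 1/7)(14s − 42) + (0)
Last nonzero remainder: 14s − 42. Dividing through by 14 gives the monic gcd s − 3.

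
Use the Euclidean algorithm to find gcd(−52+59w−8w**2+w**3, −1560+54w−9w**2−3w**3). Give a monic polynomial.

Repeated division with remainder:
  w**3−8w**2+59w−52 = (−1/3)(−3w**3−9w**2+54w−1560) + (−11w**2+77w−572)
  −3w**3−9w**2+54w−1560 = ((3/11)w+30/11)(−11w**2+77w−572) + (0)
Last nonzero remainder: −11w**2+77w−572. Dividing through by −11 gives the monic gcd w**2−7w+52.

52−7w+w**2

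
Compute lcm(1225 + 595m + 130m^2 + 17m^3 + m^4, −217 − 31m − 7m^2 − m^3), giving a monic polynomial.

37975 + 18445m + 5255m^2 + 1122m^3 + 161m^4 + 17m^5 + m^6

By polynomial division,
  m^4 + 17m^3 + 130m^2 + 595m + 1225 = (−m − 10)(−m^3 − 7m^2 − 31m − 217) + (29m^2 + 68m − 945)
  −m^3 − 7m^2 − 31m − 217 = (−(1/29)m − 135/841)(29m^2 + 68m − 945) + (−(44296/841)m − 310072/841)
  29m^2 + 68m − 945 = (−(24389/44296)m + 113535/44296)(−(44296/841)m − 310072/841) + (0)
Last nonzero remainder: −(44296/841)m − 310072/841. Dividing through by −44296/841 gives the monic gcd m + 7.
Then lcm(f, g) = f·g / gcd(f, g); expanding and making the result monic gives the answer.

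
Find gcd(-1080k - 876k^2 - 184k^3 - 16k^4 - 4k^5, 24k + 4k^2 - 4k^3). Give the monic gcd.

2k + k^2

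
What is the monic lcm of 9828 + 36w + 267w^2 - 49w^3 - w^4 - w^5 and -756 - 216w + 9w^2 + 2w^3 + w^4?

By polynomial division,
  -w^5 - w^4 - 49w^3 + 267w^2 + 36w + 9828 = (-w + 1)(w^4 + 2w^3 + 9w^2 - 216w - 756) + (-42w^3 + 42w^2 - 504w + 10584)
  w^4 + 2w^3 + 9w^2 - 216w - 756 = (-(1/42)w - 1/14)(-42w^3 + 42w^2 - 504w + 10584) + (0)
Last nonzero remainder: -42w^3 + 42w^2 - 504w + 10584. Dividing through by -42 gives the monic gcd w^3 - w^2 + 12w - 252.
Then lcm(f, g) = f·g / gcd(f, g); expanding and making the result monic gives the answer.

-29484 - 9936w - 837w^2 - 120w^3 + 52w^4 + 4w^5 + w^6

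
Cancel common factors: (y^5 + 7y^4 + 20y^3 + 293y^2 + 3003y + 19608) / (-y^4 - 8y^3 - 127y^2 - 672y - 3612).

Euclidean algorithm in ℚ[y]:
  y^5 + 7y^4 + 20y^3 + 293y^2 + 3003y + 19608 = (-y + 1)(-y^4 - 8y^3 - 127y^2 - 672y - 3612) + (-99y^3 - 252y^2 + 63y + 23220)
  -y^4 - 8y^3 - 127y^2 - 672y - 3612 = ((1/99)y + 20/363)(-99y^3 - 252y^2 + 63y + 23220) + (-(13764/121)y^2 - (110112/121)y - 591852/121)
  -99y^3 - 252y^2 + 63y + 23220 = ((3993/4588)y - 5445/1147)(-(13764/121)y^2 - (110112/121)y - 591852/121) + (0)
Last nonzero remainder: -(13764/121)y^2 - (110112/121)y - 591852/121. Dividing through by -13764/121 gives the monic gcd y^2 + 8y + 43.
Cancel y^2 + 8y + 43 from numerator and denominator to get the reduced form.

(-y^3 + y^2 + 15y - 456)/(y^2 + 84)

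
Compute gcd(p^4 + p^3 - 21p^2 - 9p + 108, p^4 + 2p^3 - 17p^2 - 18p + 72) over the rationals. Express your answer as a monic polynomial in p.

Euclidean algorithm in ℚ[p]:
  p^4 + p^3 - 21p^2 - 9p + 108 = (p^4 + 2p^3 - 17p^2 - 18p + 72) + (-p^3 - 4p^2 + 9p + 36)
  p^4 + 2p^3 - 17p^2 - 18p + 72 = (-p + 2)(-p^3 - 4p^2 + 9p + 36) + (0)
Last nonzero remainder: -p^3 - 4p^2 + 9p + 36. Dividing through by -1 gives the monic gcd p^3 + 4p^2 - 9p - 36.

p^3 + 4p^2 - 9p - 36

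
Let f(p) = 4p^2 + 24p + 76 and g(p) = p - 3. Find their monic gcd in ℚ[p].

1

By polynomial division,
  4p^2 + 24p + 76 = (4p + 36)(p - 3) + (184)
  p - 3 = ((1/184)p - 3/184)(184) + (0)
The last nonzero remainder is the constant 184, so the polynomials are coprime and gcd = 1.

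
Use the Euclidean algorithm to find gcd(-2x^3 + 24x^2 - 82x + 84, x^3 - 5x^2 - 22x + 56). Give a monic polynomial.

By polynomial division,
  -2x^3 + 24x^2 - 82x + 84 = (-2)(x^3 - 5x^2 - 22x + 56) + (14x^2 - 126x + 196)
  x^3 - 5x^2 - 22x + 56 = ((1/14)x + 2/7)(14x^2 - 126x + 196) + (0)
Last nonzero remainder: 14x^2 - 126x + 196. Dividing through by 14 gives the monic gcd x^2 - 9x + 14.

x^2 - 9x + 14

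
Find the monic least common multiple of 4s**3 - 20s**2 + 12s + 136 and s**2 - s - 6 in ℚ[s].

s**4 - 8s**3 + 18s**2 + 25s - 102

Repeated division with remainder:
  4s**3 - 20s**2 + 12s + 136 = (4s - 16)(s**2 - s - 6) + (20s + 40)
  s**2 - s - 6 = ((1/20)s - 3/20)(20s + 40) + (0)
Last nonzero remainder: 20s + 40. Dividing through by 20 gives the monic gcd s + 2.
Then lcm(f, g) = f·g / gcd(f, g); expanding and making the result monic gives the answer.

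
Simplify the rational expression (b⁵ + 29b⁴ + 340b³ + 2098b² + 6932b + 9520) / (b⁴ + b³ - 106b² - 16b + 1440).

By polynomial division,
  b⁵ + 29b⁴ + 340b³ + 2098b² + 6932b + 9520 = (b + 28)(b⁴ + b³ - 106b² - 16b + 1440) + (418b³ + 5082b² + 5940b - 30800)
  b⁴ + b³ - 106b² - 16b + 1440 = ((1/418)b - 106/3971)(418b³ + 5082b² + 5940b - 30800) + ((5576/361)b² + (78064/361)b + 223040/361)
  418b³ + 5082b² + 5940b - 30800 = ((75449/2788)b - 138985/2788)((5576/361)b² + (78064/361)b + 223040/361) + (0)
Last nonzero remainder: (5576/361)b² + (78064/361)b + 223040/361. Dividing through by 5576/361 gives the monic gcd b² + 14b + 40.
Cancel b² + 14b + 40 from numerator and denominator to get the reduced form.

(b³ + 15b² + 90b + 238)/(b² - 13b + 36)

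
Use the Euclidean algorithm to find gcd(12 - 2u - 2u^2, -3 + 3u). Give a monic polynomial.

Repeated division with remainder:
  -2u^2 - 2u + 12 = (-(2/3)u - 4/3)(3u - 3) + (8)
  3u - 3 = ((3/8)u - 3/8)(8) + (0)
The last nonzero remainder is the constant 8, so the polynomials are coprime and gcd = 1.

1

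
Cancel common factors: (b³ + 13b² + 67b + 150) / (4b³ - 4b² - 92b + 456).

(b² + 7b + 25)/(4b² - 28b + 76)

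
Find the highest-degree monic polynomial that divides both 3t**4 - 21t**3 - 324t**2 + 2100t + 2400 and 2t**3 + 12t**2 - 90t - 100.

t**2 + 11t + 10

Repeated division with remainder:
  3t**4 - 21t**3 - 324t**2 + 2100t + 2400 = ((3/2)t - 39/2)(2t**3 + 12t**2 - 90t - 100) + (45t**2 + 495t + 450)
  2t**3 + 12t**2 - 90t - 100 = ((2/45)t - 2/9)(45t**2 + 495t + 450) + (0)
Last nonzero remainder: 45t**2 + 495t + 450. Dividing through by 45 gives the monic gcd t**2 + 11t + 10.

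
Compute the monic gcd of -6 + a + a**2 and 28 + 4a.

Apply the Euclidean algorithm:
  a**2 + a - 6 = ((1/4)a - 3/2)(4a + 28) + (36)
  4a + 28 = ((1/9)a + 7/9)(36) + (0)
The last nonzero remainder is the constant 36, so the polynomials are coprime and gcd = 1.

1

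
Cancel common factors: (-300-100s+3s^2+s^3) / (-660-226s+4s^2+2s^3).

(-10+s)/(-22+2s)

Repeated division with remainder:
  s^3+3s^2-100s-300 = (1/2)(2s^3+4s^2-226s-660) + (s^2+13s+30)
  2s^3+4s^2-226s-660 = (2s-22)(s^2+13s+30) + (0)
The last nonzero remainder s^2+13s+30 is already monic.
Cancel s^2+13s+30 from numerator and denominator to get the reduced form.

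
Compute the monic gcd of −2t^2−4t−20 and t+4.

1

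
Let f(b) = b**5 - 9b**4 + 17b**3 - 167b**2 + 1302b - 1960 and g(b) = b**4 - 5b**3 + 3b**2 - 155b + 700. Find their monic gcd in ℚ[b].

b**3 + 3b - 140

Euclidean algorithm in ℚ[b]:
  b**5 - 9b**4 + 17b**3 - 167b**2 + 1302b - 1960 = (b - 4)(b**4 - 5b**3 + 3b**2 - 155b + 700) + (-6b**3 - 18b + 840)
  b**4 - 5b**3 + 3b**2 - 155b + 700 = (-(1/6)b + 5/6)(-6b**3 - 18b + 840) + (0)
Last nonzero remainder: -6b**3 - 18b + 840. Dividing through by -6 gives the monic gcd b**3 + 3b - 140.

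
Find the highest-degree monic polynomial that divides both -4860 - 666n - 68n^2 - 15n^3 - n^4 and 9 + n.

9 + n

Euclidean algorithm in ℚ[n]:
  -n^4 - 15n^3 - 68n^2 - 666n - 4860 = (-n^3 - 6n^2 - 14n - 540)(n + 9) + (0)
The last nonzero remainder n + 9 is already monic.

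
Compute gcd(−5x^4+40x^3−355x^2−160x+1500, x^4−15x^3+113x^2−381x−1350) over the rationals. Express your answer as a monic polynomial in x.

x^3−6x^2+59x+150

Apply the Euclidean algorithm:
  −5x^4+40x^3−355x^2−160x+1500 = (−5)(x^4−15x^3+113x^2−381x−1350) + (−35x^3+210x^2−2065x−5250)
  x^4−15x^3+113x^2−381x−1350 = (−(1/35)x+9/35)(−35x^3+210x^2−2065x−5250) + (0)
Last nonzero remainder: −35x^3+210x^2−2065x−5250. Dividing through by −35 gives the monic gcd x^3−6x^2+59x+150.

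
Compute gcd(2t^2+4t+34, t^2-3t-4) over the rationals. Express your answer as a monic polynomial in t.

1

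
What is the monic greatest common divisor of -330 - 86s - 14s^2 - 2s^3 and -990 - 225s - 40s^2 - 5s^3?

33 + 2s + s^2

Repeated division with remainder:
  -2s^3 - 14s^2 - 86s - 330 = (2/5)(-5s^3 - 40s^2 - 225s - 990) + (2s^2 + 4s + 66)
  -5s^3 - 40s^2 - 225s - 990 = (-(5/2)s - 15)(2s^2 + 4s + 66) + (0)
Last nonzero remainder: 2s^2 + 4s + 66. Dividing through by 2 gives the monic gcd s^2 + 2s + 33.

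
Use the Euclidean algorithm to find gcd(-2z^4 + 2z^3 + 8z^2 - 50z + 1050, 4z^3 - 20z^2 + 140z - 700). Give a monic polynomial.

By polynomial division,
  -2z^4 + 2z^3 + 8z^2 - 50z + 1050 = (-(1/2)z - 2)(4z^3 - 20z^2 + 140z - 700) + (38z^2 - 120z - 350)
  4z^3 - 20z^2 + 140z - 700 = ((2/19)z - 70/361)(38z^2 - 120z - 350) + ((55440/361)z - 277200/361)
  38z^2 - 120z - 350 = ((6859/27720)z + 361/792)((55440/361)z - 277200/361) + (0)
Last nonzero remainder: (55440/361)z - 277200/361. Dividing through by 55440/361 gives the monic gcd z - 5.

z - 5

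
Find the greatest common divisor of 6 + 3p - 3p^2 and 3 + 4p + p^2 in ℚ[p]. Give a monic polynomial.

Repeated division with remainder:
  -3p^2 + 3p + 6 = (-3)(p^2 + 4p + 3) + (15p + 15)
  p^2 + 4p + 3 = ((1/15)p + 1/5)(15p + 15) + (0)
Last nonzero remainder: 15p + 15. Dividing through by 15 gives the monic gcd p + 1.

1 + p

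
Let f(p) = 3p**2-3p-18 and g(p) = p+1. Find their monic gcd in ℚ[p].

1

Euclidean algorithm in ℚ[p]:
  3p**2-3p-18 = (3p-6)(p+1) + (-12)
  p+1 = (-(1/12)p-1/12)(-12) + (0)
The last nonzero remainder is the constant -12, so the polynomials are coprime and gcd = 1.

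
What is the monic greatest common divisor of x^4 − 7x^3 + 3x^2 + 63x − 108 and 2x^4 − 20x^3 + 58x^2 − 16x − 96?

Euclidean algorithm in ℚ[x]:
  x^4 − 7x^3 + 3x^2 + 63x − 108 = (1/2)(2x^4 − 20x^3 + 58x^2 − 16x − 96) + (3x^3 − 26x^2 + 71x − 60)
  2x^4 − 20x^3 + 58x^2 − 16x − 96 = ((2/3)x − 8/9)(3x^3 − 26x^2 + 71x − 60) + (−(112/9)x^2 + (784/9)x − 448/3)
  3x^3 − 26x^2 + 71x − 60 = (−(27/112)x + 45/112)(−(112/9)x^2 + (784/9)x − 448/3) + (0)
Last nonzero remainder: −(112/9)x^2 + (784/9)x − 448/3. Dividing through by −112/9 gives the monic gcd x^2 − 7x + 12.

x^2 − 7x + 12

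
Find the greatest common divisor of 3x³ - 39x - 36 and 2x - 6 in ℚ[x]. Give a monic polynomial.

1

By polynomial division,
  3x³ - 39x - 36 = ((3/2)x² + (9/2)x - 6)(2x - 6) + (-72)
  2x - 6 = (-(1/36)x + 1/12)(-72) + (0)
The last nonzero remainder is the constant -72, so the polynomials are coprime and gcd = 1.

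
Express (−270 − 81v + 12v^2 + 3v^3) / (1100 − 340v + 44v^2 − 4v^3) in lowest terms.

Euclidean algorithm in ℚ[v]:
  3v^3 + 12v^2 − 81v − 270 = (−3/4)(−4v^3 + 44v^2 − 340v + 1100) + (45v^2 − 336v + 555)
  −4v^3 + 44v^2 − 340v + 1100 = (−(4/45)v + 212/675)(45v^2 − 336v + 555) + (−(41656/225)v + 41656/45)
  45v^2 − 336v + 555 = (−(10125/41656)v + 24975/41656)(−(41656/225)v + 41656/45) + (0)
Last nonzero remainder: −(41656/225)v + 41656/45. Dividing through by −41656/225 gives the monic gcd v − 5.
Cancel v − 5 from numerator and denominator to get the reduced form.

(−54 − 27v − 3v^2)/(220 − 24v + 4v^2)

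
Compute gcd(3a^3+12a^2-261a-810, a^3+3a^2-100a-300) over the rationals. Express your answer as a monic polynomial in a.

Euclidean algorithm in ℚ[a]:
  3a^3+12a^2-261a-810 = (3)(a^3+3a^2-100a-300) + (3a^2+39a+90)
  a^3+3a^2-100a-300 = ((1/3)a-10/3)(3a^2+39a+90) + (0)
Last nonzero remainder: 3a^2+39a+90. Dividing through by 3 gives the monic gcd a^2+13a+30.

a^2+13a+30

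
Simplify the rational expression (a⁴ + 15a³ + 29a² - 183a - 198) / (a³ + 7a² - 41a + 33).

Apply the Euclidean algorithm:
  a⁴ + 15a³ + 29a² - 183a - 198 = (a + 8)(a³ + 7a² - 41a + 33) + (14a² + 112a - 462)
  a³ + 7a² - 41a + 33 = ((1/14)a - 1/14)(14a² + 112a - 462) + (0)
Last nonzero remainder: 14a² + 112a - 462. Dividing through by 14 gives the monic gcd a² + 8a - 33.
Cancel a² + 8a - 33 from numerator and denominator to get the reduced form.

(a² + 7a + 6)/(a - 1)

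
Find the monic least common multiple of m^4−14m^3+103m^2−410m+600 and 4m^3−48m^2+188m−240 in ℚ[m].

By polynomial division,
  m^4−14m^3+103m^2−410m+600 = ((1/4)m−1/2)(4m^3−48m^2+188m−240) + (32m^2−256m+480)
  4m^3−48m^2+188m−240 = ((1/8)m−1/2)(32m^2−256m+480) + (0)
Last nonzero remainder: 32m^2−256m+480. Dividing through by 32 gives the monic gcd m^2−8m+15.
Then lcm(f, g) = f·g / gcd(f, g); expanding and making the result monic gives the answer.

m^5−18m^4+159m^3−822m^2+2240m−2400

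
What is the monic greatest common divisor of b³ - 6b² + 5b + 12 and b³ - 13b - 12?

Apply the Euclidean algorithm:
  b³ - 6b² + 5b + 12 = (b³ - 13b - 12) + (-6b² + 18b + 24)
  b³ - 13b - 12 = (-(1/6)b - 1/2)(-6b² + 18b + 24) + (0)
Last nonzero remainder: -6b² + 18b + 24. Dividing through by -6 gives the monic gcd b² - 3b - 4.

b² - 3b - 4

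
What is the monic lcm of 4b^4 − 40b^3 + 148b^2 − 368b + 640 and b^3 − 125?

b^6 − 5b^5 + 12b^4 − 157b^3 + 625b^2 − 1500b + 4000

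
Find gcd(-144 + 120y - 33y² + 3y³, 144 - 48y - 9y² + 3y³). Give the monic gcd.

By polynomial division,
  3y³ - 33y² + 120y - 144 = (3y³ - 9y² - 48y + 144) + (-24y² + 168y - 288)
  3y³ - 9y² - 48y + 144 = (-(1/8)y - 1/2)(-24y² + 168y - 288) + (0)
Last nonzero remainder: -24y² + 168y - 288. Dividing through by -24 gives the monic gcd y² - 7y + 12.

12 - 7y + y²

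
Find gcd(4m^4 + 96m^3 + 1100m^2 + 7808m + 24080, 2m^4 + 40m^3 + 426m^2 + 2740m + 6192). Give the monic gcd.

m^2 + 7m + 86

By polynomial division,
  4m^4 + 96m^3 + 1100m^2 + 7808m + 24080 = (2)(2m^4 + 40m^3 + 426m^2 + 2740m + 6192) + (16m^3 + 248m^2 + 2328m + 11696)
  2m^4 + 40m^3 + 426m^2 + 2740m + 6192 = ((1/8)m + 9/16)(16m^3 + 248m^2 + 2328m + 11696) + (-(9/2)m^2 - (63/2)m - 387)
  16m^3 + 248m^2 + 2328m + 11696 = (-(32/9)m - 272/9)(-(9/2)m^2 - (63/2)m - 387) + (0)
Last nonzero remainder: -(9/2)m^2 - (63/2)m - 387. Dividing through by -9/2 gives the monic gcd m^2 + 7m + 86.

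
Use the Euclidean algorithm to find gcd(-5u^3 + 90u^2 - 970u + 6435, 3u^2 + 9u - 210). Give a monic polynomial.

Repeated division with remainder:
  -5u^3 + 90u^2 - 970u + 6435 = (-(5/3)u + 35)(3u^2 + 9u - 210) + (-1635u + 13785)
  3u^2 + 9u - 210 = (-(1/545)u - 1246/59405)(-1635u + 13785) + (940212/11881)
  -1635u + 13785 = (-(6475145/313404)u + 54593195/313404)(940212/11881) + (0)
The last nonzero remainder is the constant 940212/11881, so the polynomials are coprime and gcd = 1.

1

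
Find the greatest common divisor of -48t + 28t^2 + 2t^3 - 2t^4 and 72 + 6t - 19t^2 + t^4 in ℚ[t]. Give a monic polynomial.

-12 + t + t^2

Euclidean algorithm in ℚ[t]:
  -2t^4 + 2t^3 + 28t^2 - 48t = (-2)(t^4 - 19t^2 + 6t + 72) + (2t^3 - 10t^2 - 36t + 144)
  t^4 - 19t^2 + 6t + 72 = ((1/2)t + 5/2)(2t^3 - 10t^2 - 36t + 144) + (24t^2 + 24t - 288)
  2t^3 - 10t^2 - 36t + 144 = ((1/12)t - 1/2)(24t^2 + 24t - 288) + (0)
Last nonzero remainder: 24t^2 + 24t - 288. Dividing through by 24 gives the monic gcd t^2 + t - 12.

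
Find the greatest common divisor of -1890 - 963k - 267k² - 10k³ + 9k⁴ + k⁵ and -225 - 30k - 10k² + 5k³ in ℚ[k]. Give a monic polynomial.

Repeated division with remainder:
  k⁵ + 9k⁴ - 10k³ - 267k² - 963k - 1890 = ((1/5)k² + (11/5)k + 18/5)(5k³ - 10k² - 30k - 225) + (-120k² - 360k - 1080)
  5k³ - 10k² - 30k - 225 = (-(1/24)k + 5/24)(-120k² - 360k - 1080) + (0)
Last nonzero remainder: -120k² - 360k - 1080. Dividing through by -120 gives the monic gcd k² + 3k + 9.

9 + 3k + k²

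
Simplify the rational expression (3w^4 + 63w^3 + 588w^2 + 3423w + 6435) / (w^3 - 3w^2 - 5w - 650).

By polynomial division,
  3w^4 + 63w^3 + 588w^2 + 3423w + 6435 = (3w + 72)(w^3 - 3w^2 - 5w - 650) + (819w^2 + 5733w + 53235)
  w^3 - 3w^2 - 5w - 650 = ((1/819)w - 10/819)(819w^2 + 5733w + 53235) + (0)
Last nonzero remainder: 819w^2 + 5733w + 53235. Dividing through by 819 gives the monic gcd w^2 + 7w + 65.
Cancel w^2 + 7w + 65 from numerator and denominator to get the reduced form.

(3w^2 + 42w + 99)/(w - 10)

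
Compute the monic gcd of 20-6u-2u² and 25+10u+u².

5+u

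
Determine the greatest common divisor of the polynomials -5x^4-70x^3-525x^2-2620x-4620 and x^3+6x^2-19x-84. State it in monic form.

x^2+10x+21

By polynomial division,
  -5x^4-70x^3-525x^2-2620x-4620 = (-5x-40)(x^3+6x^2-19x-84) + (-380x^2-3800x-7980)
  x^3+6x^2-19x-84 = (-(1/380)x+1/95)(-380x^2-3800x-7980) + (0)
Last nonzero remainder: -380x^2-3800x-7980. Dividing through by -380 gives the monic gcd x^2+10x+21.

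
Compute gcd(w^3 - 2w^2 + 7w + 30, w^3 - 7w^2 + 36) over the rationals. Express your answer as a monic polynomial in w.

w + 2

Repeated division with remainder:
  w^3 - 2w^2 + 7w + 30 = (w^3 - 7w^2 + 36) + (5w^2 + 7w - 6)
  w^3 - 7w^2 + 36 = ((1/5)w - 42/25)(5w^2 + 7w - 6) + ((324/25)w + 648/25)
  5w^2 + 7w - 6 = ((125/324)w - 25/108)((324/25)w + 648/25) + (0)
Last nonzero remainder: (324/25)w + 648/25. Dividing through by 324/25 gives the monic gcd w + 2.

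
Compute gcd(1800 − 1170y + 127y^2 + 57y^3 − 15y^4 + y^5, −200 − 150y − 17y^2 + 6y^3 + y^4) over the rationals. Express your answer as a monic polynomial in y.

−20 − y + y^2

Apply the Euclidean algorithm:
  y^5 − 15y^4 + 57y^3 + 127y^2 − 1170y + 1800 = (y − 21)(y^4 + 6y^3 − 17y^2 − 150y − 200) + (200y^3 − 80y^2 − 4120y − 2400)
  y^4 + 6y^3 − 17y^2 − 150y − 200 = ((1/200)y + 4/125)(200y^3 − 80y^2 − 4120y − 2400) + ((154/25)y^2 − (154/25)y − 616/5)
  200y^3 − 80y^2 − 4120y − 2400 = ((2500/77)y + 1500/77)((154/25)y^2 − (154/25)y − 616/5) + (0)
Last nonzero remainder: (154/25)y^2 − (154/25)y − 616/5. Dividing through by 154/25 gives the monic gcd y^2 − y − 20.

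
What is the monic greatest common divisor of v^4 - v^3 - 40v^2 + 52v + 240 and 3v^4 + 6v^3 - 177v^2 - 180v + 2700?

v^2 + v - 30

By polynomial division,
  v^4 - v^3 - 40v^2 + 52v + 240 = (1/3)(3v^4 + 6v^3 - 177v^2 - 180v + 2700) + (-3v^3 + 19v^2 + 112v - 660)
  3v^4 + 6v^3 - 177v^2 - 180v + 2700 = (-v - 25/3)(-3v^3 + 19v^2 + 112v - 660) + ((280/3)v^2 + (280/3)v - 2800)
  -3v^3 + 19v^2 + 112v - 660 = (-(9/280)v + 33/140)((280/3)v^2 + (280/3)v - 2800) + (0)
Last nonzero remainder: (280/3)v^2 + (280/3)v - 2800. Dividing through by 280/3 gives the monic gcd v^2 + v - 30.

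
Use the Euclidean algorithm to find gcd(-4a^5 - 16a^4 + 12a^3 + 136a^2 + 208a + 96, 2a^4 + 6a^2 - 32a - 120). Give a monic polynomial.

a^2 - a - 6

Euclidean algorithm in ℚ[a]:
  -4a^5 - 16a^4 + 12a^3 + 136a^2 + 208a + 96 = (-2a - 8)(2a^4 + 6a^2 - 32a - 120) + (24a^3 + 120a^2 - 288a - 864)
  2a^4 + 6a^2 - 32a - 120 = ((1/12)a - 5/12)(24a^3 + 120a^2 - 288a - 864) + (80a^2 - 80a - 480)
  24a^3 + 120a^2 - 288a - 864 = ((3/10)a + 9/5)(80a^2 - 80a - 480) + (0)
Last nonzero remainder: 80a^2 - 80a - 480. Dividing through by 80 gives the monic gcd a^2 - a - 6.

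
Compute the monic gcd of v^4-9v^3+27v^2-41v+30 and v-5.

Euclidean algorithm in ℚ[v]:
  v^4-9v^3+27v^2-41v+30 = (v^3-4v^2+7v-6)(v-5) + (0)
The last nonzero remainder v-5 is already monic.

v-5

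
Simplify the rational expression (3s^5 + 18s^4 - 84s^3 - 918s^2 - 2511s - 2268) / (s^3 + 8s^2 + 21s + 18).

(3s^3 - 111s - 252)/(s + 2)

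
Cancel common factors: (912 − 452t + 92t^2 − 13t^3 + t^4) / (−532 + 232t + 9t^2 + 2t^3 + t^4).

(24 − 10t + t^2)/(−14 + 5t + t^2)

Euclidean algorithm in ℚ[t]:
  t^4 − 13t^3 + 92t^2 − 452t + 912 = (t^4 + 2t^3 + 9t^2 + 232t − 532) + (−15t^3 + 83t^2 − 684t + 1444)
  t^4 + 2t^3 + 9t^2 + 232t − 532 = (−(1/15)t − 113/225)(−15t^3 + 83t^2 − 684t + 1444) + ((1144/225)t^2 − (1144/75)t + 43472/225)
  −15t^3 + 83t^2 − 684t + 1444 = (−(3375/1144)t + 4275/572)((1144/225)t^2 − (1144/75)t + 43472/225) + (0)
Last nonzero remainder: (1144/225)t^2 − (1144/75)t + 43472/225. Dividing through by 1144/225 gives the monic gcd t^2 − 3t + 38.
Cancel t^2 − 3t + 38 from numerator and denominator to get the reduced form.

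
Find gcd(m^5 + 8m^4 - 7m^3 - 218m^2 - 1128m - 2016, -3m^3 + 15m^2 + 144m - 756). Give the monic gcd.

m^2 + m - 42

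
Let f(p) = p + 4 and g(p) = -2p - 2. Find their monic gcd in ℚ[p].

1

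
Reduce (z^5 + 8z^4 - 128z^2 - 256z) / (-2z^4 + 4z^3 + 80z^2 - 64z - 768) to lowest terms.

(-z^2 - 4z)/(2z - 12)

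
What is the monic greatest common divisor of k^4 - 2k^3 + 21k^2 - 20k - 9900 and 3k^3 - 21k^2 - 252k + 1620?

Repeated division with remainder:
  k^4 - 2k^3 + 21k^2 - 20k - 9900 = ((1/3)k + 5/3)(3k^3 - 21k^2 - 252k + 1620) + (140k^2 - 140k - 12600)
  3k^3 - 21k^2 - 252k + 1620 = ((3/140)k - 9/70)(140k^2 - 140k - 12600) + (0)
Last nonzero remainder: 140k^2 - 140k - 12600. Dividing through by 140 gives the monic gcd k^2 - k - 90.

k^2 - k - 90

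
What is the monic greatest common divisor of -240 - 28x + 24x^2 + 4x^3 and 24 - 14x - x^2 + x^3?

By polynomial division,
  4x^3 + 24x^2 - 28x - 240 = (4)(x^3 - x^2 - 14x + 24) + (28x^2 + 28x - 336)
  x^3 - x^2 - 14x + 24 = ((1/28)x - 1/14)(28x^2 + 28x - 336) + (0)
Last nonzero remainder: 28x^2 + 28x - 336. Dividing through by 28 gives the monic gcd x^2 + x - 12.

-12 + x + x^2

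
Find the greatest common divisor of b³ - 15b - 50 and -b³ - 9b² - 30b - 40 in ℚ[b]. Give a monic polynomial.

b² + 5b + 10

Euclidean algorithm in ℚ[b]:
  b³ - 15b - 50 = (-1)(-b³ - 9b² - 30b - 40) + (-9b² - 45b - 90)
  -b³ - 9b² - 30b - 40 = ((1/9)b + 4/9)(-9b² - 45b - 90) + (0)
Last nonzero remainder: -9b² - 45b - 90. Dividing through by -9 gives the monic gcd b² + 5b + 10.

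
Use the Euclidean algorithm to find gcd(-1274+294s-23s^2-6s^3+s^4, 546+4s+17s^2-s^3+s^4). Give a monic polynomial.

Apply the Euclidean algorithm:
  s^4-6s^3-23s^2+294s-1274 = (s^4-s^3+17s^2+4s+546) + (-5s^3-40s^2+290s-1820)
  s^4-s^3+17s^2+4s+546 = (-(1/5)s+9/5)(-5s^3-40s^2+290s-1820) + (147s^2-882s+3822)
  -5s^3-40s^2+290s-1820 = (-(5/147)s-10/21)(147s^2-882s+3822) + (0)
Last nonzero remainder: 147s^2-882s+3822. Dividing through by 147 gives the monic gcd s^2-6s+26.

26-6s+s^2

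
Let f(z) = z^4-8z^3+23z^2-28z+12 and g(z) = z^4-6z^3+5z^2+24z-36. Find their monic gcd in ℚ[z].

z^2-5z+6

Euclidean algorithm in ℚ[z]:
  z^4-8z^3+23z^2-28z+12 = (z^4-6z^3+5z^2+24z-36) + (-2z^3+18z^2-52z+48)
  z^4-6z^3+5z^2+24z-36 = (-(1/2)z-3/2)(-2z^3+18z^2-52z+48) + (6z^2-30z+36)
  -2z^3+18z^2-52z+48 = (-(1/3)z+4/3)(6z^2-30z+36) + (0)
Last nonzero remainder: 6z^2-30z+36. Dividing through by 6 gives the monic gcd z^2-5z+6.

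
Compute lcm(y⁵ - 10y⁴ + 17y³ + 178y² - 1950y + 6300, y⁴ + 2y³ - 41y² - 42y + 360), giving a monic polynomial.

By polynomial division,
  y⁵ - 10y⁴ + 17y³ + 178y² - 1950y + 6300 = (y - 12)(y⁴ + 2y³ - 41y² - 42y + 360) + (82y³ - 272y² - 2814y + 10620)
  y⁴ + 2y³ - 41y² - 42y + 360 = ((1/82)y + 109/1681)(82y³ - 272y² - 2814y + 10620) + ((18414/1681)y² + (18414/1681)y - 552420/1681)
  82y³ - 272y² - 2814y + 10620 = ((68921/9207)y - 99179/3069)((18414/1681)y² + (18414/1681)y - 552420/1681) + (0)
Last nonzero remainder: (18414/1681)y² + (18414/1681)y - 552420/1681. Dividing through by 18414/1681 gives the monic gcd y² + y - 30.
Then lcm(f, g) = f·g / gcd(f, g); expanding and making the result monic gives the answer.

y⁷ - 9y⁶ - 5y⁵ + 315y⁴ - 1976y³ + 2214y² + 29700y - 75600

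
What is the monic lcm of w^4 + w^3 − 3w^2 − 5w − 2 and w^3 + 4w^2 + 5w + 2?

Apply the Euclidean algorithm:
  w^4 + w^3 − 3w^2 − 5w − 2 = (w − 3)(w^3 + 4w^2 + 5w + 2) + (4w^2 + 8w + 4)
  w^3 + 4w^2 + 5w + 2 = ((1/4)w + 1/2)(4w^2 + 8w + 4) + (0)
Last nonzero remainder: 4w^2 + 8w + 4. Dividing through by 4 gives the monic gcd w^2 + 2w + 1.
Then lcm(f, g) = f·g / gcd(f, g); expanding and making the result monic gives the answer.

w^5 + 3w^4 − w^3 − 11w^2 − 12w − 4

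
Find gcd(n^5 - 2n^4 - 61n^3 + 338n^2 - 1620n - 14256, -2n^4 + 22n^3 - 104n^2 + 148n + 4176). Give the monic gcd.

Euclidean algorithm in ℚ[n]:
  n^5 - 2n^4 - 61n^3 + 338n^2 - 1620n - 14256 = (-(1/2)n - 9/2)(-2n^4 + 22n^3 - 104n^2 + 148n + 4176) + (-14n^3 - 56n^2 + 1134n + 4536)
  -2n^4 + 22n^3 - 104n^2 + 148n + 4176 = ((1/7)n - 15/7)(-14n^3 - 56n^2 + 1134n + 4536) + (-386n^2 + 1930n + 13896)
  -14n^3 - 56n^2 + 1134n + 4536 = ((7/193)n + 63/193)(-386n^2 + 1930n + 13896) + (0)
Last nonzero remainder: -386n^2 + 1930n + 13896. Dividing through by -386 gives the monic gcd n^2 - 5n - 36.

n^2 - 5n - 36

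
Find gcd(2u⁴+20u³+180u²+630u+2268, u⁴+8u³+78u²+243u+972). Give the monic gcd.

Euclidean algorithm in ℚ[u]:
  2u⁴+20u³+180u²+630u+2268 = (2)(u⁴+8u³+78u²+243u+972) + (4u³+24u²+144u+324)
  u⁴+8u³+78u²+243u+972 = ((1/4)u+1/2)(4u³+24u²+144u+324) + (30u²+90u+810)
  4u³+24u²+144u+324 = ((2/15)u+2/5)(30u²+90u+810) + (0)
Last nonzero remainder: 30u²+90u+810. Dividing through by 30 gives the monic gcd u²+3u+27.

u²+3u+27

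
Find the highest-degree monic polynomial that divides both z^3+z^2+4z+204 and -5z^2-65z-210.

Apply the Euclidean algorithm:
  z^3+z^2+4z+204 = (-(1/5)z+12/5)(-5z^2-65z-210) + (118z+708)
  -5z^2-65z-210 = (-(5/118)z-35/118)(118z+708) + (0)
Last nonzero remainder: 118z+708. Dividing through by 118 gives the monic gcd z+6.

z+6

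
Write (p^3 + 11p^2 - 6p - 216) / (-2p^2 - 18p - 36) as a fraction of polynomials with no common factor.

(-p^2 - 5p + 36)/(2p + 6)

Apply the Euclidean algorithm:
  p^3 + 11p^2 - 6p - 216 = (-(1/2)p - 1)(-2p^2 - 18p - 36) + (-42p - 252)
  -2p^2 - 18p - 36 = ((1/21)p + 1/7)(-42p - 252) + (0)
Last nonzero remainder: -42p - 252. Dividing through by -42 gives the monic gcd p + 6.
Cancel p + 6 from numerator and denominator to get the reduced form.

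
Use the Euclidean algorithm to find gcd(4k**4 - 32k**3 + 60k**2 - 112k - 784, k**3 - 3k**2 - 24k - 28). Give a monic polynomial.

k**2 - 5k - 14

Repeated division with remainder:
  4k**4 - 32k**3 + 60k**2 - 112k - 784 = (4k - 20)(k**3 - 3k**2 - 24k - 28) + (96k**2 - 480k - 1344)
  k**3 - 3k**2 - 24k - 28 = ((1/96)k + 1/48)(96k**2 - 480k - 1344) + (0)
Last nonzero remainder: 96k**2 - 480k - 1344. Dividing through by 96 gives the monic gcd k**2 - 5k - 14.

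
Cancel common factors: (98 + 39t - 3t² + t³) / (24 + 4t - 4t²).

Euclidean algorithm in ℚ[t]:
  t³ - 3t² + 39t + 98 = (-(1/4)t + 1/2)(-4t² + 4t + 24) + (43t + 86)
  -4t² + 4t + 24 = (-(4/43)t + 12/43)(43t + 86) + (0)
Last nonzero remainder: 43t + 86. Dividing through by 43 gives the monic gcd t + 2.
Cancel t + 2 from numerator and denominator to get the reduced form.

(-49 + 5t - t²)/(-12 + 4t)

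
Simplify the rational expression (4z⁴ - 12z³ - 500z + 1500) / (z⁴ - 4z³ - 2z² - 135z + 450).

By polynomial division,
  4z⁴ - 12z³ - 500z + 1500 = (4)(z⁴ - 4z³ - 2z² - 135z + 450) + (4z³ + 8z² + 40z - 300)
  z⁴ - 4z³ - 2z² - 135z + 450 = ((1/4)z - 3/2)(4z³ + 8z² + 40z - 300) + (0)
Last nonzero remainder: 4z³ + 8z² + 40z - 300. Dividing through by 4 gives the monic gcd z³ + 2z² + 10z - 75.
Cancel z³ + 2z² + 10z - 75 from numerator and denominator to get the reduced form.

(4z - 20)/(z - 6)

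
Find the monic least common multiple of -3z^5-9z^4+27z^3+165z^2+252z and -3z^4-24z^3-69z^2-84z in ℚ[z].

z^6+7z^5+3z^4-91z^3-304z^2-336z

By polynomial division,
  -3z^5-9z^4+27z^3+165z^2+252z = (z-5)(-3z^4-24z^3-69z^2-84z) + (-24z^3-96z^2-168z)
  -3z^4-24z^3-69z^2-84z = ((1/8)z+1/2)(-24z^3-96z^2-168z) + (0)
Last nonzero remainder: -24z^3-96z^2-168z. Dividing through by -24 gives the monic gcd z^3+4z^2+7z.
Then lcm(f, g) = f·g / gcd(f, g); expanding and making the result monic gives the answer.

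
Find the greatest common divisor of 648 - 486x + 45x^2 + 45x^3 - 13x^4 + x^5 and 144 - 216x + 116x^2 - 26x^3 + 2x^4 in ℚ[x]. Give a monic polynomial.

18 - 9x + x^2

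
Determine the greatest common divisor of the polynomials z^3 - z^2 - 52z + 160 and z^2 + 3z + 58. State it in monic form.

Apply the Euclidean algorithm:
  z^3 - z^2 - 52z + 160 = (z - 4)(z^2 + 3z + 58) + (-98z + 392)
  z^2 + 3z + 58 = (-(1/98)z - 1/14)(-98z + 392) + (86)
  -98z + 392 = (-(49/43)z + 196/43)(86) + (0)
The last nonzero remainder is the constant 86, so the polynomials are coprime and gcd = 1.

1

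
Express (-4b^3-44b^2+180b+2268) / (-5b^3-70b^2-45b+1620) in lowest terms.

(4b-28)/(5b-20)

Apply the Euclidean algorithm:
  -4b^3-44b^2+180b+2268 = (4/5)(-5b^3-70b^2-45b+1620) + (12b^2+216b+972)
  -5b^3-70b^2-45b+1620 = (-(5/12)b+5/3)(12b^2+216b+972) + (0)
Last nonzero remainder: 12b^2+216b+972. Dividing through by 12 gives the monic gcd b^2+18b+81.
Cancel b^2+18b+81 from numerator and denominator to get the reduced form.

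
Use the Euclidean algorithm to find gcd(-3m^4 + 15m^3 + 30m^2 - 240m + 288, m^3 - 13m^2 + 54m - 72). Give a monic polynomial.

m^2 - 7m + 12

Apply the Euclidean algorithm:
  -3m^4 + 15m^3 + 30m^2 - 240m + 288 = (-3m - 24)(m^3 - 13m^2 + 54m - 72) + (-120m^2 + 840m - 1440)
  m^3 - 13m^2 + 54m - 72 = (-(1/120)m + 1/20)(-120m^2 + 840m - 1440) + (0)
Last nonzero remainder: -120m^2 + 840m - 1440. Dividing through by -120 gives the monic gcd m^2 - 7m + 12.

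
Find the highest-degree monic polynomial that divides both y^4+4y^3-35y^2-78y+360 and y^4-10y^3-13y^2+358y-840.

By polynomial division,
  y^4+4y^3-35y^2-78y+360 = (y^4-10y^3-13y^2+358y-840) + (14y^3-22y^2-436y+1200)
  y^4-10y^3-13y^2+358y-840 = ((1/14)y-59/98)(14y^3-22y^2-436y+1200) + ((240/49)y^2+(480/49)y-5760/49)
  14y^3-22y^2-436y+1200 = ((343/120)y-245/24)((240/49)y^2+(480/49)y-5760/49) + (0)
Last nonzero remainder: (240/49)y^2+(480/49)y-5760/49. Dividing through by 240/49 gives the monic gcd y^2+2y-24.

y^2+2y-24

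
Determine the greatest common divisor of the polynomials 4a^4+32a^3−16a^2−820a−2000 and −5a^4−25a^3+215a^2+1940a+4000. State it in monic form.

Repeated division with remainder:
  4a^4+32a^3−16a^2−820a−2000 = (−4/5)(−5a^4−25a^3+215a^2+1940a+4000) + (12a^3+156a^2+732a+1200)
  −5a^4−25a^3+215a^2+1940a+4000 = (−(5/12)a+10/3)(12a^3+156a^2+732a+1200) + (0)
Last nonzero remainder: 12a^3+156a^2+732a+1200. Dividing through by 12 gives the monic gcd a^3+13a^2+61a+100.

a^3+13a^2+61a+100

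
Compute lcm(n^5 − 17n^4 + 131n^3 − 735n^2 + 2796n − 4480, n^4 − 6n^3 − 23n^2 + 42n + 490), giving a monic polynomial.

n^7 − 11n^6 + 43n^5 − 187n^4 + 220n^3 + 2006n^2 + 12264n − 62720

By polynomial division,
  n^5 − 17n^4 + 131n^3 − 735n^2 + 2796n − 4480 = (n − 11)(n^4 − 6n^3 − 23n^2 + 42n + 490) + (88n^3 − 1030n^2 + 2768n + 910)
  n^4 − 6n^3 − 23n^2 + 42n + 490 = ((1/88)n + 251/3872)(88n^3 − 1030n^2 + 2768n + 910) + ((23841/1936)n^2 − (71523/484)n + 834435/1936)
  88n^3 − 1030n^2 + 2768n + 910 = ((170368/23841)n + 50336/23841)((23841/1936)n^2 − (71523/484)n + 834435/1936) + (0)
Last nonzero remainder: (23841/1936)n^2 − (71523/484)n + 834435/1936. Dividing through by 23841/1936 gives the monic gcd n^2 − 12n + 35.
Then lcm(f, g) = f·g / gcd(f, g); expanding and making the result monic gives the answer.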